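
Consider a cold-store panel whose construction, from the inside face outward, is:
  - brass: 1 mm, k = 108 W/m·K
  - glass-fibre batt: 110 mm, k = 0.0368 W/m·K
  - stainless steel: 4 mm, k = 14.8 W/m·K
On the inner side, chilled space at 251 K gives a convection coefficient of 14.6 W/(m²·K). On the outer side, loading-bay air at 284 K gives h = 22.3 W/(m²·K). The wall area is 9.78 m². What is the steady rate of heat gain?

Q ≈ 104 W

Series thermal resistances:
R_inner film = 1/(h_i·A) = 1/(14.6×9.78) = 0.007003 K/W
R_brass = L/(kA) = 0.001/(108×9.78) = 9.468×10^-7 K/W
R_glass-fibre batt = L/(kA) = 0.11/(0.0368×9.78) = 0.3056 K/W
R_stainless steel = L/(kA) = 0.004/(14.8×9.78) = 2.763×10^-5 K/W
R_outer film = 1/(h_o·A) = 1/(22.3×9.78) = 0.004585 K/W
R_total = 0.3173 K/W
Q = ΔT / R_total = 33 / 0.3173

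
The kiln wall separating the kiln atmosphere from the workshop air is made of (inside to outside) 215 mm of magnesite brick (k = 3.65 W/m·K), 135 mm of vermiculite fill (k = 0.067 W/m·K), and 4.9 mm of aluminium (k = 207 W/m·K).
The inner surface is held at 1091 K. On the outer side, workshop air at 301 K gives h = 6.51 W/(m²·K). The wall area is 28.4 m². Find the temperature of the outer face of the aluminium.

T ≈ 355 K

Series thermal resistances:
R_magnesite brick = L/(kA) = 0.215/(3.65×28.4) = 0.002074 K/W
R_vermiculite fill = L/(kA) = 0.135/(0.067×28.4) = 0.07095 K/W
R_aluminium = L/(kA) = 0.0049/(207×28.4) = 8.335×10^-7 K/W
R_outer film = 1/(h_o·A) = 1/(6.51×28.4) = 0.005409 K/W
R_total = 0.07843 K/W;  Q = ΔT/R_total = 790/0.07843 = 10070 W
T_interface = T_inner − Q·ΣR(inner→interface) = 1091 − 10100×0.07302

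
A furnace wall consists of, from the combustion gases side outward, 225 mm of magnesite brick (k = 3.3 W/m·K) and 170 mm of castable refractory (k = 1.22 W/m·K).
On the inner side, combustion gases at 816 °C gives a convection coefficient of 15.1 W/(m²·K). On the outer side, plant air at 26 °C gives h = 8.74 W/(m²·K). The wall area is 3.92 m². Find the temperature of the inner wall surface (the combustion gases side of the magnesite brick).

Treating each layer as a thermal resistance in series:
R_inner film = 1/(h_i·A) = 1/(15.1×3.92) = 0.01689 K/W
R_magnesite brick = L/(kA) = 0.225/(3.3×3.92) = 0.01739 K/W
R_castable refractory = L/(kA) = 0.17/(1.22×3.92) = 0.03555 K/W
R_outer film = 1/(h_o·A) = 1/(8.74×3.92) = 0.02919 K/W
R_total = 0.09902 K/W;  Q = ΔT/R_total = 790/0.09902 = 7978 W
T_interface = T_inner − Q·ΣR(inner→interface) = 816 − 7980×0.01689

T ≈ 681 °C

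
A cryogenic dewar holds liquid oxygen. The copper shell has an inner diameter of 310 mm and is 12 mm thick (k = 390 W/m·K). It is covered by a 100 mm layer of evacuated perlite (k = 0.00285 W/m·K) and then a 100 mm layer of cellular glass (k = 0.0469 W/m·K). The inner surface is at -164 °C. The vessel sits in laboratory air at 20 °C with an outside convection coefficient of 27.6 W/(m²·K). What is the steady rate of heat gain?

Spherical conduction: R = (1/r_in − 1/r_out)/(4πk) per layer; series-sum.
R_copper shell = (1/0.155 − 1/0.167)/(4π×390) = 9.459×10^-5 K/W
R_evacuated perlite = (1/0.167 − 1/0.267)/(4π×0.00285) = 62.62 K/W
R_cellular glass = (1/0.267 − 1/0.367)/(4π×0.0469) = 1.732 K/W
R_outer film = 1/(h·4πr_o²) = 1/(27.6×4π×0.367²) = 0.02141 K/W
R_total = 64.37 K/W
Q = ΔT/R_total = 184/64.37

Q ≈ 2.86 W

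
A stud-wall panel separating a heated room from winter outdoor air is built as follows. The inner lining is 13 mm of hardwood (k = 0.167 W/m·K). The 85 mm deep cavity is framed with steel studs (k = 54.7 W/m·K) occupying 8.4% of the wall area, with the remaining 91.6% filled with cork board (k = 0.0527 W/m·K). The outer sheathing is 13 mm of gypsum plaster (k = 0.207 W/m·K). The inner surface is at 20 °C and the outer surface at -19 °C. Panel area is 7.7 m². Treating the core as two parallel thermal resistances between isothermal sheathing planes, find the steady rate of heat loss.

Sheathing layers in series; stud and cavity paths in parallel between them.
R_inner = 0.013/(0.167×7.7) = 0.01011 K/W
R_stud  = 0.085/(54.7×0.084×7.7) = 0.002402 K/W
R_cav   = 0.085/(0.0527×0.916×7.7) = 0.2287 K/W
1/R_core = 1/R_stud + 1/R_cav → R_core = 0.002378 K/W
R_outer = 0.013/(0.207×7.7) = 0.008156 K/W
R_total = 0.02064 K/W
Q = ΔT/R_total = 39/0.02064

Q ≈ 1890 W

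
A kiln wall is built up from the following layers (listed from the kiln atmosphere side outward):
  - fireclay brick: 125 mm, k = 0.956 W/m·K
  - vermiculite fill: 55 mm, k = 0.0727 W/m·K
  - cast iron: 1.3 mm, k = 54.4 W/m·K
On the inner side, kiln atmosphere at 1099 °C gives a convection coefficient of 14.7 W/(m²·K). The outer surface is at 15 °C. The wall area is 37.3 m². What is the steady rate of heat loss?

Model the wall as resistances in series:
R_inner film = 1/(h_i·A) = 1/(14.7×37.3) = 0.001824 K/W
R_fireclay brick = L/(kA) = 0.125/(0.956×37.3) = 0.003505 K/W
R_vermiculite fill = L/(kA) = 0.055/(0.0727×37.3) = 0.02028 K/W
R_cast iron = L/(kA) = 0.0013/(54.4×37.3) = 6.407×10^-7 K/W
R_total = 0.02561 K/W
Q = ΔT / R_total = 1084 / 0.02561

Q ≈ 42300 W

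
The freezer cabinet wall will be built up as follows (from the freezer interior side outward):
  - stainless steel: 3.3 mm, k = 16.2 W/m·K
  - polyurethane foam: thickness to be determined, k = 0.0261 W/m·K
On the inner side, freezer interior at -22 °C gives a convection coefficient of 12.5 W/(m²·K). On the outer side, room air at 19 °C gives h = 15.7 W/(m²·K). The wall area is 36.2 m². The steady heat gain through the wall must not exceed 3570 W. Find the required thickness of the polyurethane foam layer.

L ≈ 7.1 mm

Treating each layer as a thermal resistance in series:
R_inner film = 1/(h_i·A) = 1/(12.5×36.2) = 0.00221 K/W
R_stainless steel = L/(kA) = 0.0033/(16.2×36.2) = 5.627×10^-6 K/W
R_outer film = 1/(h_o·A) = 1/(15.7×36.2) = 0.00176 K/W
Sum of the known resistances R_other = 0.003975 K/W
Required total resistance R_tot = ΔT/Q_allow = 41/3570 = 0.01148 K/W
R_polyurethane foam = R_tot − R_other = 0.00751 K/W
L = R·k·A = 0.00751×0.0261×36.2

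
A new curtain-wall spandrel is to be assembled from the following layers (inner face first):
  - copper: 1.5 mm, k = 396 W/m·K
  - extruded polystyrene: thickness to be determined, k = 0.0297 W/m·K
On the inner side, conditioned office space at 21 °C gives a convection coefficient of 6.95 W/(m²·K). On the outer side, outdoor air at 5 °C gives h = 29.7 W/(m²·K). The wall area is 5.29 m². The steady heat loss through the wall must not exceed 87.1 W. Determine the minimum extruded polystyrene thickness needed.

L ≈ 23.6 mm

Using the resistance-network approach (series):
R_inner film = 1/(h_i·A) = 1/(6.95×5.29) = 0.0272 K/W
R_copper = L/(kA) = 0.0015/(396×5.29) = 7.16×10^-7 K/W
R_outer film = 1/(h_o·A) = 1/(29.7×5.29) = 0.006365 K/W
Sum of the known resistances R_other = 0.03356 K/W
Required total resistance R_tot = ΔT/Q_allow = 16/87.1 = 0.1837 K/W
R_extruded polystyrene = R_tot − R_other = 0.1501 K/W
L = R·k·A = 0.1501×0.0297×5.29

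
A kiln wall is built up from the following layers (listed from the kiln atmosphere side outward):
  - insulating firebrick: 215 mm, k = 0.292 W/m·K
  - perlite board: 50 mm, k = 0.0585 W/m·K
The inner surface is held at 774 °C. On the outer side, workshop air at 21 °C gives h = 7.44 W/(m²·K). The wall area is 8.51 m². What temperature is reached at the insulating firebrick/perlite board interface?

Model the wall as resistances in series:
R_insulating firebrick = L/(kA) = 0.215/(0.292×8.51) = 0.08652 K/W
R_perlite board = L/(kA) = 0.05/(0.0585×8.51) = 0.1004 K/W
R_outer film = 1/(h_o·A) = 1/(7.44×8.51) = 0.01579 K/W
R_total = 0.2028 K/W;  Q = ΔT/R_total = 753/0.2028 = 3714 W
T_interface = T_inner − Q·ΣR(inner→interface) = 774 − 3710×0.08652

T ≈ 453 °C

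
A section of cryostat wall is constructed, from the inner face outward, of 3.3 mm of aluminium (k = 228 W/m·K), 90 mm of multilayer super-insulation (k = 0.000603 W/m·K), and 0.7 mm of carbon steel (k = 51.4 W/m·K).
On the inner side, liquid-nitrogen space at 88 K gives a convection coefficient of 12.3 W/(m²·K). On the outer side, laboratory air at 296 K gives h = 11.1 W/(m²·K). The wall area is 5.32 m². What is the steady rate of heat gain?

Thermal resistances in series:
R_inner film = 1/(h_i·A) = 1/(12.3×5.32) = 0.01528 K/W
R_aluminium = L/(kA) = 0.0033/(228×5.32) = 2.721×10^-6 K/W
R_multilayer super-insulation = L/(kA) = 0.09/(0.000603×5.32) = 28.06 K/W
R_carbon steel = L/(kA) = 0.0007/(51.4×5.32) = 2.56×10^-6 K/W
R_outer film = 1/(h_o·A) = 1/(11.1×5.32) = 0.01693 K/W
R_total = 28.09 K/W
Q = ΔT / R_total = 208 / 28.09

Q ≈ 7.41 W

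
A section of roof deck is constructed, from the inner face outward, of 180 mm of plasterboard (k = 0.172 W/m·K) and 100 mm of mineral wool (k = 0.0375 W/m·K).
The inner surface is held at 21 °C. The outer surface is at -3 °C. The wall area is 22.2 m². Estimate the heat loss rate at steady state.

Q ≈ 143 W

Using the resistance-network approach (series):
R_plasterboard = L/(kA) = 0.18/(0.172×22.2) = 0.04714 K/W
R_mineral wool = L/(kA) = 0.1/(0.0375×22.2) = 0.1201 K/W
R_total = 0.1673 K/W
Q = ΔT / R_total = 24 / 0.1673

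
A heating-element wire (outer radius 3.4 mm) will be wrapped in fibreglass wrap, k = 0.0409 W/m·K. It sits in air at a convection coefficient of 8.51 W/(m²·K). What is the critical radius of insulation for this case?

r_cr ≈ 4.81 mm

For a cylinder r_cr = k/h = 0.0409/8.51
r_cr = 4.81 mm; since the bare radius (3.4 mm) is below r_cr, adding a thin layer of insulation will *increase* heat loss.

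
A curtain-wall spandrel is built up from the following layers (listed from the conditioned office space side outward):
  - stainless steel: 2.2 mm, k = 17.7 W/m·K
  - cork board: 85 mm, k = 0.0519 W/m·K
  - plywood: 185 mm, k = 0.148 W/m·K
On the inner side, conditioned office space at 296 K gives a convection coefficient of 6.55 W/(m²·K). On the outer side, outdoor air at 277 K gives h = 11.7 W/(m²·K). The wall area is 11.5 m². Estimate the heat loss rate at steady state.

Q ≈ 69.9 W

Treating each layer as a thermal resistance in series:
R_inner film = 1/(h_i·A) = 1/(6.55×11.5) = 0.01328 K/W
R_stainless steel = L/(kA) = 0.0022/(17.7×11.5) = 1.081×10^-5 K/W
R_cork board = L/(kA) = 0.085/(0.0519×11.5) = 0.1424 K/W
R_plywood = L/(kA) = 0.185/(0.148×11.5) = 0.1087 K/W
R_outer film = 1/(h_o·A) = 1/(11.7×11.5) = 0.007432 K/W
R_total = 0.2718 K/W
Q = ΔT / R_total = 19 / 0.2718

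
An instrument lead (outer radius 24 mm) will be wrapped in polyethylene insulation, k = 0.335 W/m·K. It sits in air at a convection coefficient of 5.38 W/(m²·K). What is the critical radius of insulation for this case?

For a cylinder r_cr = k/h = 0.335/5.38
r_cr = 62.3 mm; since the bare radius (24 mm) is below r_cr, adding a thin layer of insulation will *increase* heat loss.

r_cr ≈ 62.3 mm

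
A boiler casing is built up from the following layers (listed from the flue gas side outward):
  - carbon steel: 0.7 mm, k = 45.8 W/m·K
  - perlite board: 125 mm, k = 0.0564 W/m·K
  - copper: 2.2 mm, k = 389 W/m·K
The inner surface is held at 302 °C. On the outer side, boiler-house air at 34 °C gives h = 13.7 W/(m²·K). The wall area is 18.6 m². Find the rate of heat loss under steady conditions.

Model the wall as resistances in series:
R_carbon steel = L/(kA) = 0.0007/(45.8×18.6) = 8.217×10^-7 K/W
R_perlite board = L/(kA) = 0.125/(0.0564×18.6) = 0.1192 K/W
R_copper = L/(kA) = 0.0022/(389×18.6) = 3.041×10^-7 K/W
R_outer film = 1/(h_o·A) = 1/(13.7×18.6) = 0.003924 K/W
R_total = 0.1231 K/W
Q = ΔT / R_total = 268 / 0.1231

Q ≈ 2180 W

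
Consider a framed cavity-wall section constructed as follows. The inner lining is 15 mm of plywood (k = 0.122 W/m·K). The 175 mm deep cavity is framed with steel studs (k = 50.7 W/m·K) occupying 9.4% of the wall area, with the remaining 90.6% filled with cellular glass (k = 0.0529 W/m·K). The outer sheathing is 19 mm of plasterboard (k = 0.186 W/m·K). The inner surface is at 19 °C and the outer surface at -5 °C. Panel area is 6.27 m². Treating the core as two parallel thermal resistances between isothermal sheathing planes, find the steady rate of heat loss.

Q ≈ 576 W

Sheathing layers in series; stud and cavity paths in parallel between them.
R_inner = 0.015/(0.122×6.27) = 0.01961 K/W
R_stud  = 0.175/(50.7×0.094×6.27) = 0.005856 K/W
R_cav   = 0.175/(0.0529×0.906×6.27) = 0.5824 K/W
1/R_core = 1/R_stud + 1/R_cav → R_core = 0.005798 K/W
R_outer = 0.019/(0.186×6.27) = 0.01629 K/W
R_total = 0.0417 K/W
Q = ΔT/R_total = 24/0.0417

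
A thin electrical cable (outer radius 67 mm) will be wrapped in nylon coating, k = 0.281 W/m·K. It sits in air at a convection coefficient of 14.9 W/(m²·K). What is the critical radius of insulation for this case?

For a cylinder r_cr = k/h = 0.281/14.9
r_cr = 18.9 mm; since the bare radius (67 mm) is above r_cr, any added insulation will reduce heat loss.

r_cr ≈ 18.9 mm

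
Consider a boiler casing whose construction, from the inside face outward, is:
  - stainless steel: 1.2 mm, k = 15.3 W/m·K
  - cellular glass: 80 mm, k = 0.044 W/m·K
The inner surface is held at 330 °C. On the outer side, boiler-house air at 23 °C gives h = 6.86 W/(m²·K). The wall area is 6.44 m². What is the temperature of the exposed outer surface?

T ≈ 45.8 °C

Series thermal resistances:
R_stainless steel = L/(kA) = 0.0012/(15.3×6.44) = 1.218×10^-5 K/W
R_cellular glass = L/(kA) = 0.08/(0.044×6.44) = 0.2823 K/W
R_outer film = 1/(h_o·A) = 1/(6.86×6.44) = 0.02264 K/W
R_total = 0.305 K/W;  Q = ΔT/R_total = 307/0.305 = 1007 W
T_interface = T_inner − Q·ΣR(inner→interface) = 330 − 1010×0.2823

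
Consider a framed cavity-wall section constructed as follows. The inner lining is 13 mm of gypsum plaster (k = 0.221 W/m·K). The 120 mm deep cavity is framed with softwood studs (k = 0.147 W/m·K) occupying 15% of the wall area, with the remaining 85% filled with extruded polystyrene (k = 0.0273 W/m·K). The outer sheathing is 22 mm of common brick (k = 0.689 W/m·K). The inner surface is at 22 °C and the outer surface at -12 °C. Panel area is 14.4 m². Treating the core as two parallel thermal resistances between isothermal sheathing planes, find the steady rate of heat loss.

Q ≈ 179 W

Sheathing layers in series; stud and cavity paths in parallel between them.
R_inner = 0.013/(0.221×14.4) = 0.004085 K/W
R_stud  = 0.12/(0.147×0.15×14.4) = 0.3779 K/W
R_cav   = 0.12/(0.0273×0.85×14.4) = 0.3591 K/W
1/R_core = 1/R_stud + 1/R_cav → R_core = 0.1841 K/W
R_outer = 0.022/(0.689×14.4) = 0.002217 K/W
R_total = 0.1904 K/W
Q = ΔT/R_total = 34/0.1904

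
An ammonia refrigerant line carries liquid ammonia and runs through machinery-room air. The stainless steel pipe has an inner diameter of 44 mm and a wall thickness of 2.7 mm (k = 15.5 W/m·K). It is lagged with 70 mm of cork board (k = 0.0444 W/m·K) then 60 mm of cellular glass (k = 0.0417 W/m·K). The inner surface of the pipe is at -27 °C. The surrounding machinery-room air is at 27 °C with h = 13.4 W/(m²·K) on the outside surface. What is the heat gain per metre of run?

Cylindrical conduction, so R = ln(r₂/r₁)/(2πkL) per layer, in series:
R_stainless steel pipe wall = ln(24.7/22)/(2π×15.5×1) = 0.001189 K/W
R_cork board = ln(94.7/24.7)/(2π×0.0444×1) = 4.817 K/W
R_cellular glass = ln(154.7/94.7)/(2π×0.0417×1) = 1.873 K/W
R_outer film = 1/(h_o·2πr_oL) = 1/(13.4×2π×0.1547×1) = 0.07678 K/W
R_total = 6.768 K/W
Q = ΔT/R_total = 54/6.768

q′ ≈ 7.98 W/m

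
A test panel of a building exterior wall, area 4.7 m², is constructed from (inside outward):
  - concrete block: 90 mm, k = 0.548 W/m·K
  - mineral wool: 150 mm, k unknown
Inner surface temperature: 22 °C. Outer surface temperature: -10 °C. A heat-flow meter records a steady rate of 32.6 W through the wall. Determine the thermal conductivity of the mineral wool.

Series thermal resistances:
R_concrete block = L/(kA) = 0.09/(0.548×4.7) = 0.03494 K/W
Sum of known resistances R_other = 0.03494 K/W
Total R = ΔT/Q = 32/32.6 = 0.9816 K/W
R_mineral wool = R_total − R_other = 0.9467 K/W
k = L/(R·A) = 0.15/(0.9467×4.7)

k ≈ 0.0337 W/(m·K)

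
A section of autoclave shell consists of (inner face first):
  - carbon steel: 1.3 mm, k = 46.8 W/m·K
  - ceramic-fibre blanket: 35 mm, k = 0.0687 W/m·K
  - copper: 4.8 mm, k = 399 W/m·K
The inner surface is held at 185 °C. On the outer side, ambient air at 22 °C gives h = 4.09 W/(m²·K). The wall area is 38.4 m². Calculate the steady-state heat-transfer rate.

Treating each layer as a thermal resistance in series:
R_carbon steel = L/(kA) = 0.0013/(46.8×38.4) = 7.234×10^-7 K/W
R_ceramic-fibre blanket = L/(kA) = 0.035/(0.0687×38.4) = 0.01327 K/W
R_copper = L/(kA) = 0.0048/(399×38.4) = 3.133×10^-7 K/W
R_outer film = 1/(h_o·A) = 1/(4.09×38.4) = 0.006367 K/W
R_total = 0.01964 K/W
Q = ΔT / R_total = 163 / 0.01964

Q ≈ 8300 W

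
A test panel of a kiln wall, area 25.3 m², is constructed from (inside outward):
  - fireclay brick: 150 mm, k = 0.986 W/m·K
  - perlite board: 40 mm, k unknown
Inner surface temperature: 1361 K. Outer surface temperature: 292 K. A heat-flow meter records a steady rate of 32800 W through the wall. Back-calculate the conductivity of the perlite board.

k ≈ 0.0595 W/(m·K)

Model the wall as resistances in series:
R_fireclay brick = L/(kA) = 0.15/(0.986×25.3) = 0.006013 K/W
Sum of known resistances R_other = 0.006013 K/W
Total R = ΔT/Q = 1069/32800 = 0.03259 K/W
R_perlite board = R_total − R_other = 0.02658 K/W
k = L/(R·A) = 0.04/(0.02658×25.3)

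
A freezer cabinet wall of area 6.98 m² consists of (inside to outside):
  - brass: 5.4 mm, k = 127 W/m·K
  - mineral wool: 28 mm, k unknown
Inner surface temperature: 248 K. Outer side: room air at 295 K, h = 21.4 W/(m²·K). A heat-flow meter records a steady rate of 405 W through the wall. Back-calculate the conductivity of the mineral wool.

k ≈ 0.0367 W/(m·K)

Model the wall as resistances in series:
R_brass = L/(kA) = 0.0054/(127×6.98) = 6.092×10^-6 K/W
R_outer film = 1/(h_o·A) = 1/(21.4×6.98) = 0.006695 K/W
Sum of known resistances R_other = 0.006701 K/W
Total R = ΔT/Q = 47/405 = 0.116 K/W
R_mineral wool = R_total − R_other = 0.1093 K/W
k = L/(R·A) = 0.028/(0.1093×6.98)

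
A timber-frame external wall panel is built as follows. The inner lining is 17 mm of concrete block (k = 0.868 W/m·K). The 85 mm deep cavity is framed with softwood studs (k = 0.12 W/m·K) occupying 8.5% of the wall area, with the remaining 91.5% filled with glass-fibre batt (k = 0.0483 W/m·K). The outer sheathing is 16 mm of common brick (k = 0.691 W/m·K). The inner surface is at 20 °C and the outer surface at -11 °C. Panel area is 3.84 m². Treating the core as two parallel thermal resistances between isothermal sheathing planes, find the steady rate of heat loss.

Q ≈ 74.1 W

Sheathing layers in series; stud and cavity paths in parallel between them.
R_inner = 0.017/(0.868×3.84) = 0.0051 K/W
R_stud  = 0.085/(0.12×0.085×3.84) = 2.17 K/W
R_cav   = 0.085/(0.0483×0.915×3.84) = 0.5009 K/W
1/R_core = 1/R_stud + 1/R_cav → R_core = 0.4069 K/W
R_outer = 0.016/(0.691×3.84) = 0.00603 K/W
R_total = 0.4181 K/W
Q = ΔT/R_total = 31/0.4181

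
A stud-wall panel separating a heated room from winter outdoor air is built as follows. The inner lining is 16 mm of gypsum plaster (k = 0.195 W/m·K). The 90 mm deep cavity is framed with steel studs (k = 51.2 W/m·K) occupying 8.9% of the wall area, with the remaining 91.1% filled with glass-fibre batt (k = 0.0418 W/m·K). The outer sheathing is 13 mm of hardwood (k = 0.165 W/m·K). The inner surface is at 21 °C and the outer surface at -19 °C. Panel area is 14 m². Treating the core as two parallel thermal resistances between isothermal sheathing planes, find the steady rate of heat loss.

Sheathing layers in series; stud and cavity paths in parallel between them.
R_inner = 0.016/(0.195×14) = 0.005861 K/W
R_stud  = 0.09/(51.2×0.089×14) = 0.001411 K/W
R_cav   = 0.09/(0.0418×0.911×14) = 0.1688 K/W
1/R_core = 1/R_stud + 1/R_cav → R_core = 0.001399 K/W
R_outer = 0.013/(0.165×14) = 0.005628 K/W
R_total = 0.01289 K/W
Q = ΔT/R_total = 40/0.01289

Q ≈ 3100 W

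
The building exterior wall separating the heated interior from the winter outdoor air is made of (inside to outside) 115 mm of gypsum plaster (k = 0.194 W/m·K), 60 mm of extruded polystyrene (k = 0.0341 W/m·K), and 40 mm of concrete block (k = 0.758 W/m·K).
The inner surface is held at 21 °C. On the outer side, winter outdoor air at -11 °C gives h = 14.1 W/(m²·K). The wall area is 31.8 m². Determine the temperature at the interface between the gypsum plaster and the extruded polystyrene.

T ≈ 13.3 °C

Series thermal resistances:
R_gypsum plaster = L/(kA) = 0.115/(0.194×31.8) = 0.01864 K/W
R_extruded polystyrene = L/(kA) = 0.06/(0.0341×31.8) = 0.05533 K/W
R_concrete block = L/(kA) = 0.04/(0.758×31.8) = 0.001659 K/W
R_outer film = 1/(h_o·A) = 1/(14.1×31.8) = 0.00223 K/W
R_total = 0.07786 K/W;  Q = ΔT/R_total = 32/0.07786 = 411 W
T_interface = T_inner − Q·ΣR(inner→interface) = 21 − 411×0.01864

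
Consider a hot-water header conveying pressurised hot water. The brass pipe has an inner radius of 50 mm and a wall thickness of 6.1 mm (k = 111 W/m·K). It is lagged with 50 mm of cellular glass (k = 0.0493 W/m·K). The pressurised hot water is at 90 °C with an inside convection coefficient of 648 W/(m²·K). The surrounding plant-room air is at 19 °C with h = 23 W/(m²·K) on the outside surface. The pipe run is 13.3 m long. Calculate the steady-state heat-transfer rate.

Per-layer cylindrical resistances, series-summed:
R_inner film = 1/(h_i·2πr₁L) = 1/(648×2π×0.05×13.3) = 3.693×10^-4 K/W
R_brass pipe wall = ln(56.1/50)/(2π×111×13.3) = 1.241×10^-5 K/W
R_cellular glass = ln(106.1/56.1)/(2π×0.0493×13.3) = 0.1547 K/W
R_outer film = 1/(h_o·2πr_oL) = 1/(23×2π×0.1061×13.3) = 0.004904 K/W
R_total = 0.16 K/W
Q = ΔT/R_total = 71/0.16

Q ≈ 444 W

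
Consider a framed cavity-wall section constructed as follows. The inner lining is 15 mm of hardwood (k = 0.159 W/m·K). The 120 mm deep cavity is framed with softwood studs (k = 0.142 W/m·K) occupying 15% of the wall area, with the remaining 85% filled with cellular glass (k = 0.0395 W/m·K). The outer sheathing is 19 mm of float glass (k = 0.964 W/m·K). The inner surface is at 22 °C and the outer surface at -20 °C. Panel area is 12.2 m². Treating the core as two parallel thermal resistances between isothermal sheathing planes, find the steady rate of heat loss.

Q ≈ 223 W

Sheathing layers in series; stud and cavity paths in parallel between them.
R_inner = 0.015/(0.159×12.2) = 0.007733 K/W
R_stud  = 0.12/(0.142×0.15×12.2) = 0.4618 K/W
R_cav   = 0.12/(0.0395×0.85×12.2) = 0.293 K/W
1/R_core = 1/R_stud + 1/R_cav → R_core = 0.1792 K/W
R_outer = 0.019/(0.964×12.2) = 0.001616 K/W
R_total = 0.1886 K/W
Q = ΔT/R_total = 42/0.1886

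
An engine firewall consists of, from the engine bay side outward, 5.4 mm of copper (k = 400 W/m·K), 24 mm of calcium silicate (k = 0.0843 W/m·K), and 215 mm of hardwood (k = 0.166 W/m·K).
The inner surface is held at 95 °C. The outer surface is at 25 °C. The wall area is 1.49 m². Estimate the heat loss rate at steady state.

Treating each layer as a thermal resistance in series:
R_copper = L/(kA) = 0.0054/(400×1.49) = 9.06×10^-6 K/W
R_calcium silicate = L/(kA) = 0.024/(0.0843×1.49) = 0.1911 K/W
R_hardwood = L/(kA) = 0.215/(0.166×1.49) = 0.8692 K/W
R_total = 1.06 K/W
Q = ΔT / R_total = 70 / 1.06

Q ≈ 66 W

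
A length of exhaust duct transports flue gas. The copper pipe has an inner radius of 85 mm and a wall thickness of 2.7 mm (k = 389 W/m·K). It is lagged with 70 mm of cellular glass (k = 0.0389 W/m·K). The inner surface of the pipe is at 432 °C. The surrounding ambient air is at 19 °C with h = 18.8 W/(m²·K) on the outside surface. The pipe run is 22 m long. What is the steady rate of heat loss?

Q ≈ 3700 W

For a radial system each layer contributes R = ln(r_out/r_in)/(2πkL); films add R = 1/(hA).
R_copper pipe wall = ln(87.7/85)/(2π×389×22) = 5.815×10^-7 K/W
R_cellular glass = ln(157.7/87.7)/(2π×0.0389×22) = 0.1091 K/W
R_outer film = 1/(h_o·2πr_oL) = 1/(18.8×2π×0.1577×22) = 0.00244 K/W
R_total = 0.1116 K/W
Q = ΔT/R_total = 413/0.1116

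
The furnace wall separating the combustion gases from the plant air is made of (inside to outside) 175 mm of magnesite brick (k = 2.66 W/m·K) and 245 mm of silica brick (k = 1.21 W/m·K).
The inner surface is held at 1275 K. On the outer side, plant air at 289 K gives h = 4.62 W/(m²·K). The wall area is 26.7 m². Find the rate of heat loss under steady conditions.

Q ≈ 54300 W

Thermal resistances in series:
R_magnesite brick = L/(kA) = 0.175/(2.66×26.7) = 0.002464 K/W
R_silica brick = L/(kA) = 0.245/(1.21×26.7) = 0.007583 K/W
R_outer film = 1/(h_o·A) = 1/(4.62×26.7) = 0.008107 K/W
R_total = 0.01815 K/W
Q = ΔT / R_total = 986 / 0.01815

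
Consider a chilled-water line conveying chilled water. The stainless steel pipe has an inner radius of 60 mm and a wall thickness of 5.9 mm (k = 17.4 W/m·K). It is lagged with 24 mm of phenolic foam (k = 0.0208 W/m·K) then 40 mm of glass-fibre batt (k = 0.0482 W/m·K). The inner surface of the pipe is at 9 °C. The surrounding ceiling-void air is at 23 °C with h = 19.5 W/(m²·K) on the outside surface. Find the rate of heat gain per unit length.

q′ ≈ 3.83 W/m

Per-layer cylindrical resistances, series-summed:
R_stainless steel pipe wall = ln(65.9/60)/(2π×17.4×1) = 8.579×10^-4 K/W
R_phenolic foam = ln(89.9/65.9)/(2π×0.0208×1) = 2.376 K/W
R_glass-fibre batt = ln(129.9/89.9)/(2π×0.0482×1) = 1.215 K/W
R_outer film = 1/(h_o·2πr_oL) = 1/(19.5×2π×0.1299×1) = 0.06283 K/W
R_total = 3.655 K/W
Q = ΔT/R_total = 14/3.655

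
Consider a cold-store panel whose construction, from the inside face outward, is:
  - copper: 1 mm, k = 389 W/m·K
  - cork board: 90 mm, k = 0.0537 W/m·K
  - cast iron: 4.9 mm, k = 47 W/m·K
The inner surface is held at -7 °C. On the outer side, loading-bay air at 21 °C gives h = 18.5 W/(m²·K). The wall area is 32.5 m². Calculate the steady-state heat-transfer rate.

Treating each layer as a thermal resistance in series:
R_copper = L/(kA) = 0.001/(389×32.5) = 7.91×10^-8 K/W
R_cork board = L/(kA) = 0.09/(0.0537×32.5) = 0.05157 K/W
R_cast iron = L/(kA) = 0.0049/(47×32.5) = 3.208×10^-6 K/W
R_outer film = 1/(h_o·A) = 1/(18.5×32.5) = 0.001663 K/W
R_total = 0.05324 K/W
Q = ΔT / R_total = 28 / 0.05324

Q ≈ 526 W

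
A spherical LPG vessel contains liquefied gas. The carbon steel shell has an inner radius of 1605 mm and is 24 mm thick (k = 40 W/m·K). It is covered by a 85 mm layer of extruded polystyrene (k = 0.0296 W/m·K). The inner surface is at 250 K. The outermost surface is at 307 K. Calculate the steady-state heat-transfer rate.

For a spherical shell R = (1/r₁ − 1/r₂)/(4πk); film R = 1/(h·4πr²). In series:
R_carbon steel shell = (1/1.605 − 1/1.629)/(4π×40) = 1.826×10^-5 K/W
R_extruded polystyrene = (1/1.629 − 1/1.714)/(4π×0.0296) = 0.08184 K/W
R_total = 0.08186 K/W
Q = ΔT/R_total = 57/0.08186

Q ≈ 696 W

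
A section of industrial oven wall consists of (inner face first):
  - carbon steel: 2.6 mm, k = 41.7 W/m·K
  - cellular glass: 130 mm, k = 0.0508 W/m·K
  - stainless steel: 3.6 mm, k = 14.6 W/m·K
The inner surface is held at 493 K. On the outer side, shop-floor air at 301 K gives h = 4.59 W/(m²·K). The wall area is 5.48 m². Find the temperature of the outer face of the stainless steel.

T ≈ 316 K

Series thermal resistances:
R_carbon steel = L/(kA) = 0.0026/(41.7×5.48) = 1.138×10^-5 K/W
R_cellular glass = L/(kA) = 0.13/(0.0508×5.48) = 0.467 K/W
R_stainless steel = L/(kA) = 0.0036/(14.6×5.48) = 4.5×10^-5 K/W
R_outer film = 1/(h_o·A) = 1/(4.59×5.48) = 0.03976 K/W
R_total = 0.5068 K/W;  Q = ΔT/R_total = 192/0.5068 = 378.9 W
T_interface = T_inner − Q·ΣR(inner→interface) = 493 − 379×0.467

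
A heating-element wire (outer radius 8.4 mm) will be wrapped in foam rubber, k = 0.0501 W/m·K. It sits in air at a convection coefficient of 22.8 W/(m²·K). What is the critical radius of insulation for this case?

r_cr ≈ 2.2 mm

For a cylinder r_cr = k/h = 0.0501/22.8
r_cr = 2.2 mm; since the bare radius (8.4 mm) is above r_cr, any added insulation will reduce heat loss.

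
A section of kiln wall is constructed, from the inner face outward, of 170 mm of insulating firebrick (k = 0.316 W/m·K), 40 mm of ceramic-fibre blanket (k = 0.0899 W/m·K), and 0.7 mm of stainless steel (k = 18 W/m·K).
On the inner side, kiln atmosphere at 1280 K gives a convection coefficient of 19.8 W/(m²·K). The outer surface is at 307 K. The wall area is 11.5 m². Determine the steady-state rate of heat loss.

Q ≈ 10800 W

Using the resistance-network approach (series):
R_inner film = 1/(h_i·A) = 1/(19.8×11.5) = 0.004392 K/W
R_insulating firebrick = L/(kA) = 0.17/(0.316×11.5) = 0.04678 K/W
R_ceramic-fibre blanket = L/(kA) = 0.04/(0.0899×11.5) = 0.03869 K/W
R_stainless steel = L/(kA) = 0.0007/(18×11.5) = 3.382×10^-6 K/W
R_total = 0.08987 K/W
Q = ΔT / R_total = 973 / 0.08987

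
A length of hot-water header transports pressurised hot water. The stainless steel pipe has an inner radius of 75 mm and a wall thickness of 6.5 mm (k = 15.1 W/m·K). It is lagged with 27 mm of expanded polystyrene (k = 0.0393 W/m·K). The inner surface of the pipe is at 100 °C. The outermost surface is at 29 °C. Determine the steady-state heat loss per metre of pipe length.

Per-layer cylindrical resistances, series-summed:
R_stainless steel pipe wall = ln(81.5/75)/(2π×15.1×1) = 8.76×10^-4 K/W
R_expanded polystyrene = ln(108.5/81.5)/(2π×0.0393×1) = 1.159 K/W
R_total = 1.16 K/W
Q = ΔT/R_total = 71/1.16

q′ ≈ 61.2 W/m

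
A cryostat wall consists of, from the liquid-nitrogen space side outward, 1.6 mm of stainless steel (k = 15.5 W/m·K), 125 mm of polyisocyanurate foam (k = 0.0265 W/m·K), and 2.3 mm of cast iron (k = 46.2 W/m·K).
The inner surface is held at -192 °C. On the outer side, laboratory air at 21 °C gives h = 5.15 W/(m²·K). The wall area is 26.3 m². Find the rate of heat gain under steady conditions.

Treating each layer as a thermal resistance in series:
R_stainless steel = L/(kA) = 0.0016/(15.5×26.3) = 3.925×10^-6 K/W
R_polyisocyanurate foam = L/(kA) = 0.125/(0.0265×26.3) = 0.1794 K/W
R_cast iron = L/(kA) = 0.0023/(46.2×26.3) = 1.893×10^-6 K/W
R_outer film = 1/(h_o·A) = 1/(5.15×26.3) = 0.007383 K/W
R_total = 0.1867 K/W
Q = ΔT / R_total = 213 / 0.1867

Q ≈ 1140 W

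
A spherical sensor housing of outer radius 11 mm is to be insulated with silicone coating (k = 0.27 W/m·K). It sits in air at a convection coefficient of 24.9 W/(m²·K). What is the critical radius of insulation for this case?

For a sphere r_cr = 2k/h = 2×0.27/24.9
r_cr = 21.7 mm; since the bare radius (11 mm) is below r_cr, adding a thin layer of insulation will *increase* heat loss.

r_cr ≈ 21.7 mm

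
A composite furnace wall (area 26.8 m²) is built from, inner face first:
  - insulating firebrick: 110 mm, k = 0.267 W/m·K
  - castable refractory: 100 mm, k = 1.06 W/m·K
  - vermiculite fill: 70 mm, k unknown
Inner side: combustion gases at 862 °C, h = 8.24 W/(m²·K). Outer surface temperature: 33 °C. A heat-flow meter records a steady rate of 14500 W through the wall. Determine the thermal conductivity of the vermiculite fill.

Thermal resistances in series:
R_inner film = 1/(h_i·A) = 1/(8.24×26.8) = 0.004528 K/W
R_insulating firebrick = L/(kA) = 0.11/(0.267×26.8) = 0.01537 K/W
R_castable refractory = L/(kA) = 0.1/(1.06×26.8) = 0.00352 K/W
Sum of known resistances R_other = 0.02342 K/W
Total R = ΔT/Q = 829/14500 = 0.05717 K/W
R_vermiculite fill = R_total − R_other = 0.03375 K/W
k = L/(R·A) = 0.07/(0.03375×26.8)

k ≈ 0.0774 W/(m·K)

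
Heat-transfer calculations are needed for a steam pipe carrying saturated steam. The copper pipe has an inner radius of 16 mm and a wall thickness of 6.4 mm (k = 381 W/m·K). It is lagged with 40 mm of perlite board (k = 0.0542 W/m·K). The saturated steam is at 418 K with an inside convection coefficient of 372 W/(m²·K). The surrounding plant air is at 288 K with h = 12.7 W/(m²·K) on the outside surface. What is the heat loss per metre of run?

Per-layer cylindrical resistances, series-summed:
R_inner film = 1/(h_i·2πr₁L) = 1/(372×2π×0.016×1) = 0.02674 K/W
R_copper pipe wall = ln(22.4/16)/(2π×381×1) = 1.406×10^-4 K/W
R_perlite board = ln(62.4/22.4)/(2π×0.0542×1) = 3.008 K/W
R_outer film = 1/(h_o·2πr_oL) = 1/(12.7×2π×0.0624×1) = 0.2008 K/W
R_total = 3.236 K/W
Q = ΔT/R_total = 130/3.236

q′ ≈ 40.2 W/m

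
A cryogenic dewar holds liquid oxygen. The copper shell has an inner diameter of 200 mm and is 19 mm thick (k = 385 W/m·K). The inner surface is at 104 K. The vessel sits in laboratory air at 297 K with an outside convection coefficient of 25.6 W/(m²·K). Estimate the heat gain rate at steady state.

Radial (spherical) resistances in series:
R_copper shell = (1/0.1 − 1/0.119)/(4π×385) = 3.3×10^-4 K/W
R_outer film = 1/(h·4πr_o²) = 1/(25.6×4π×0.119²) = 0.2195 K/W
R_total = 0.2198 K/W
Q = ΔT/R_total = 193/0.2198

Q ≈ 878 W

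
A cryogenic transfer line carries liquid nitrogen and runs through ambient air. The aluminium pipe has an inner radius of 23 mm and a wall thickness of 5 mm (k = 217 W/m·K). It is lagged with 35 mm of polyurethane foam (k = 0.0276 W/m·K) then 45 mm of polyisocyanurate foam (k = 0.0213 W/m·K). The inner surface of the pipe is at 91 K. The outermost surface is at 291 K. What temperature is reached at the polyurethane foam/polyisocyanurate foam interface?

Radial resistances (cylindrical: R_cond = ln(r_o/r_i)/(2πkL), R_conv = 1/(h·2πrL)):
R_aluminium pipe wall = ln(28/23)/(2π×217×1) = 1.443×10^-4 K/W
R_polyurethane foam = ln(63/28)/(2π×0.0276×1) = 4.676 K/W
R_polyisocyanurate foam = ln(108/63)/(2π×0.0213×1) = 4.027 K/W
R_total = 8.704 K/W
Q = ΔT/R_total = 200/8.704
Q = 23 W/m
T_interface = T_inner + Q·ΣR(inner→interface) = 91 + 23×4.676

T ≈ 198 K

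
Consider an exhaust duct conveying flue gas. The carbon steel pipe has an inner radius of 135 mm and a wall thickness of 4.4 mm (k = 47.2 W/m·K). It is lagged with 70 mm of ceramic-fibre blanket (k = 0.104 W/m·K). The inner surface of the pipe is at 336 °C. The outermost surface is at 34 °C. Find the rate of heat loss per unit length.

For a radial system each layer contributes R = ln(r_out/r_in)/(2πkL); films add R = 1/(hA).
R_carbon steel pipe wall = ln(139.4/135)/(2π×47.2×1) = 1.081×10^-4 K/W
R_ceramic-fibre blanket = ln(209.4/139.4)/(2π×0.104×1) = 0.6227 K/W
R_total = 0.6228 K/W
Q = ΔT/R_total = 302/0.6228

q′ ≈ 485 W/m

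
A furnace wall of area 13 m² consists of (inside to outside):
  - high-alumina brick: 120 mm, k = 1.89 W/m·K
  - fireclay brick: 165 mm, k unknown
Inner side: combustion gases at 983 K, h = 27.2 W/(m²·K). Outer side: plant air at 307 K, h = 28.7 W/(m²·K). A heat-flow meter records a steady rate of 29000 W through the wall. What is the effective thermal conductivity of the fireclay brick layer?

k ≈ 0.983 W/(m·K)

Using the resistance-network approach (series):
R_inner film = 1/(h_i·A) = 1/(27.2×13) = 0.002828 K/W
R_high-alumina brick = L/(kA) = 0.12/(1.89×13) = 0.004884 K/W
R_outer film = 1/(h_o·A) = 1/(28.7×13) = 0.00268 K/W
Sum of known resistances R_other = 0.01039 K/W
Total R = ΔT/Q = 676/29000 = 0.02331 K/W
R_fireclay brick = R_total − R_other = 0.01292 K/W
k = L/(R·A) = 0.165/(0.01292×13)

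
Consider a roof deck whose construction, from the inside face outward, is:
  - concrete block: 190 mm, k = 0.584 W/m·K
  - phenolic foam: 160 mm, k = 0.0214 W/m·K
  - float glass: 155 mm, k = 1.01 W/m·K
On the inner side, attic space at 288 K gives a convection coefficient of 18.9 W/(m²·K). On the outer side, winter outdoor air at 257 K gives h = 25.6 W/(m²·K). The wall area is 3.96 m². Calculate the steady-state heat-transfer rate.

Q ≈ 15.3 W

Model the wall as resistances in series:
R_inner film = 1/(h_i·A) = 1/(18.9×3.96) = 0.01336 K/W
R_concrete block = L/(kA) = 0.19/(0.584×3.96) = 0.08216 K/W
R_phenolic foam = L/(kA) = 0.16/(0.0214×3.96) = 1.888 K/W
R_float glass = L/(kA) = 0.155/(1.01×3.96) = 0.03875 K/W
R_outer film = 1/(h_o·A) = 1/(25.6×3.96) = 0.009864 K/W
R_total = 2.032 K/W
Q = ΔT / R_total = 31 / 2.032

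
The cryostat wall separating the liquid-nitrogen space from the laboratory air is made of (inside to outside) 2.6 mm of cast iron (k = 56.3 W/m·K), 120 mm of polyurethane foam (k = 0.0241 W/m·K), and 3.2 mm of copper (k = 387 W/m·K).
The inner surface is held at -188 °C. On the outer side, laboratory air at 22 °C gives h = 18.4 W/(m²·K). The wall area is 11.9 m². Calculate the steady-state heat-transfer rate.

Q ≈ 496 W

Model the wall as resistances in series:
R_cast iron = L/(kA) = 0.0026/(56.3×11.9) = 3.881×10^-6 K/W
R_polyurethane foam = L/(kA) = 0.12/(0.0241×11.9) = 0.4184 K/W
R_copper = L/(kA) = 0.0032/(387×11.9) = 6.949×10^-7 K/W
R_outer film = 1/(h_o·A) = 1/(18.4×11.9) = 0.004567 K/W
R_total = 0.423 K/W
Q = ΔT / R_total = 210 / 0.423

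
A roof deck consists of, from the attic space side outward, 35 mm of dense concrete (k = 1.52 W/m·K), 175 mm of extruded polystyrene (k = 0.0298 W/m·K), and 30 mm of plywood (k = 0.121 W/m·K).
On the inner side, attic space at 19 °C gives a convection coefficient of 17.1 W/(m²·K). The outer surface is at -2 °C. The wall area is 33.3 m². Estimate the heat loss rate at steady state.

Q ≈ 113 W

Thermal resistances in series:
R_inner film = 1/(h_i·A) = 1/(17.1×33.3) = 0.001756 K/W
R_dense concrete = L/(kA) = 0.035/(1.52×33.3) = 6.915×10^-4 K/W
R_extruded polystyrene = L/(kA) = 0.175/(0.0298×33.3) = 0.1764 K/W
R_plywood = L/(kA) = 0.03/(0.121×33.3) = 0.007445 K/W
R_total = 0.1862 K/W
Q = ΔT / R_total = 21 / 0.1862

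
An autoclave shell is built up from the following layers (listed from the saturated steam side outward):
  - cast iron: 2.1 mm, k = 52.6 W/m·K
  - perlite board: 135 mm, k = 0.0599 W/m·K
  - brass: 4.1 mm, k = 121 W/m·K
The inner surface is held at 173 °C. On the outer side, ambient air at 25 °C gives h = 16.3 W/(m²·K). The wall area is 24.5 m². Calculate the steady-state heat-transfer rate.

Q ≈ 1570 W

Model the wall as resistances in series:
R_cast iron = L/(kA) = 0.0021/(52.6×24.5) = 1.63×10^-6 K/W
R_perlite board = L/(kA) = 0.135/(0.0599×24.5) = 0.09199 K/W
R_brass = L/(kA) = 0.0041/(121×24.5) = 1.383×10^-6 K/W
R_outer film = 1/(h_o·A) = 1/(16.3×24.5) = 0.002504 K/W
R_total = 0.0945 K/W
Q = ΔT / R_total = 148 / 0.0945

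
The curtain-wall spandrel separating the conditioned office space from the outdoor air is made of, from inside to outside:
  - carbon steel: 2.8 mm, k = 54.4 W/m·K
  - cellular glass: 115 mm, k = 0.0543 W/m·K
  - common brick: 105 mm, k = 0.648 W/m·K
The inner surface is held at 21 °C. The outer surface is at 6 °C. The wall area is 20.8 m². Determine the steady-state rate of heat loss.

Thermal resistances in series:
R_carbon steel = L/(kA) = 0.0028/(54.4×20.8) = 2.475×10^-6 K/W
R_cellular glass = L/(kA) = 0.115/(0.0543×20.8) = 0.1018 K/W
R_common brick = L/(kA) = 0.105/(0.648×20.8) = 0.00779 K/W
R_total = 0.1096 K/W
Q = ΔT / R_total = 15 / 0.1096

Q ≈ 137 W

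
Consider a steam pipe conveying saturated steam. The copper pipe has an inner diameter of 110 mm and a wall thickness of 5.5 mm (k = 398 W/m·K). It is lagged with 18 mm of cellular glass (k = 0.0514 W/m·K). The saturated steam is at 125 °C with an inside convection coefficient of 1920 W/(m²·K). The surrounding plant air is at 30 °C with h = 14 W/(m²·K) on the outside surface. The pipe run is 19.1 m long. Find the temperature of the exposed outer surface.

For a radial system each layer contributes R = ln(r_out/r_in)/(2πkL); films add R = 1/(hA).
R_inner film = 1/(h_i·2πr₁L) = 1/(1920×2π×0.055×19.1) = 7.891×10^-5 K/W
R_copper pipe wall = ln(60.5/55)/(2π×398×19.1) = 1.995×10^-6 K/W
R_cellular glass = ln(78.5/60.5)/(2π×0.0514×19.1) = 0.04222 K/W
R_outer film = 1/(h_o·2πr_oL) = 1/(14×2π×0.0785×19.1) = 0.007582 K/W
R_total = 0.04989 K/W
Q = ΔT/R_total = 95/0.04989
Q = 1900 W
T_interface = T_inner − Q·ΣR(inner→interface) = 125 − 1900×0.0423

T ≈ 44.4 °C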